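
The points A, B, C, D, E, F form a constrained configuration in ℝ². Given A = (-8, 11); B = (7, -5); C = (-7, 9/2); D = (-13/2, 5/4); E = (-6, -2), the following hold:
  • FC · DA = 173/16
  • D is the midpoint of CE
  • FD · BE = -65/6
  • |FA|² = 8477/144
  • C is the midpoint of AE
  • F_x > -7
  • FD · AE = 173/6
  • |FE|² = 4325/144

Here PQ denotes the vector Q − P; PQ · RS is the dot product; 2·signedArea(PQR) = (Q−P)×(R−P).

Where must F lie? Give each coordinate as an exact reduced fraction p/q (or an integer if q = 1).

1. F_x = -41/6  [FD · BE = -65/6 ∩ FC · DA = 173/16]
2. F_y = 41/12  [FD · BE = -65/6 ∩ FC · DA = 173/16]
   → F = (-41/6, 41/12)

F = (-41/6, 41/12)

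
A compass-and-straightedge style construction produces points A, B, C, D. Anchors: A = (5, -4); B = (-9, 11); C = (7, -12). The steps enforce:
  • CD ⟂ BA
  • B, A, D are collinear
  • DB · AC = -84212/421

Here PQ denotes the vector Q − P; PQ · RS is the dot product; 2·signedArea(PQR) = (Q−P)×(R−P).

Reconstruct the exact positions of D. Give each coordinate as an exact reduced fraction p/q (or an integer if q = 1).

1. D_x = 4177/421  [B, A, D are collinear ∩ CD ⟂ BA]
2. D_y = -3904/421  [B, A, D are collinear ∩ CD ⟂ BA]
   → D = (4177/421, -3904/421)

D = (4177/421, -3904/421)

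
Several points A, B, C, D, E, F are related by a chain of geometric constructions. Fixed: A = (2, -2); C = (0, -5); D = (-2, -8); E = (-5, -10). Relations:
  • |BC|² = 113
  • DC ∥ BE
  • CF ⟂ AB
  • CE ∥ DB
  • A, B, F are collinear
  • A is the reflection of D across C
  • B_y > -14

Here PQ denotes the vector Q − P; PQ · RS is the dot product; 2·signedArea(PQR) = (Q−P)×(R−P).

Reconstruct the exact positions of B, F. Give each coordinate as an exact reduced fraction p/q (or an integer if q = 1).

B = (-7, -13)
F = (-55/202, -965/202)

1. B_x = -7  [DC ∥ BE ∩ CE ∥ DB]
2. B_y = -13  [DC ∥ BE ∩ CE ∥ DB]
   → B = (-7, -13)
3. F_x = -55/202  [A, B, F are collinear ∩ CF ⟂ AB]
4. F_y = -965/202  [A, B, F are collinear ∩ CF ⟂ AB]
   → F = (-55/202, -965/202)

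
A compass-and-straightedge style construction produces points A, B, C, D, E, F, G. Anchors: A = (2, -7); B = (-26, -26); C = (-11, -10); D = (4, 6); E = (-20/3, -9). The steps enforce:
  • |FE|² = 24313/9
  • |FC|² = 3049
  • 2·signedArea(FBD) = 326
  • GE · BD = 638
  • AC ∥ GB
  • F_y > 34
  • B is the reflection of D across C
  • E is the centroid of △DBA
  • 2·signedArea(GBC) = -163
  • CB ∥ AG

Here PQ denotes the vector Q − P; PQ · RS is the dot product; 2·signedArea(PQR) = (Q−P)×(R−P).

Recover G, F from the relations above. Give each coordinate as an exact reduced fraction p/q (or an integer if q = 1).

F = (21, 35)
G = (-13, -23)

1. G_x = -13  [AC ∥ GB ∩ CB ∥ AG]
2. G_y = -23  [AC ∥ GB ∩ CB ∥ AG]
   → G = (-13, -23)
3. F_x = 21  [line -32·x + 30·y + -378 = 0 ∩ |FE|² = 24313/9]
4. F_y = 35  [line -32·x + 30·y + -378 = 0 ∩ |FE|² = 24313/9]
   → F = (21, 35)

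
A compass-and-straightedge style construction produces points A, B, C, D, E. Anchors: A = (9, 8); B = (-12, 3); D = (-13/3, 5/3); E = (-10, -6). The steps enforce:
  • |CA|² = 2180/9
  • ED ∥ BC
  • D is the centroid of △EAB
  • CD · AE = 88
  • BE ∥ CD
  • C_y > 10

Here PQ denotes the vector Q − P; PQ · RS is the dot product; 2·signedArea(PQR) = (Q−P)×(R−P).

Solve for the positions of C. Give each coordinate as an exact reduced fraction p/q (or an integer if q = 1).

C = (-19/3, 32/3)

1. C_x = -19/3  [BE ∥ CD ∩ ED ∥ BC]
2. C_y = 32/3  [BE ∥ CD ∩ ED ∥ BC]
   → C = (-19/3, 32/3)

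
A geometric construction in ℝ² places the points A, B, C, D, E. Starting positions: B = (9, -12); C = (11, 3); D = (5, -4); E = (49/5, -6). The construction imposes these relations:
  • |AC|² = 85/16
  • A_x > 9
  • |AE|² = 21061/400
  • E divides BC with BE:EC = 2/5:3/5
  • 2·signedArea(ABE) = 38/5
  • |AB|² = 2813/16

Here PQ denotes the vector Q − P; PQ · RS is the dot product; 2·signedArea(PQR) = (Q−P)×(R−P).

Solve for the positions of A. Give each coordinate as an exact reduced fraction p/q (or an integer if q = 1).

1. A_x = 19/2  [line -6·x + 4/5·y + 56 = 0 ∩ |AB|² = 2813/16]
2. A_y = 5/4  [line -6·x + 4/5·y + 56 = 0 ∩ |AB|² = 2813/16]
   → A = (19/2, 5/4)

A = (19/2, 5/4)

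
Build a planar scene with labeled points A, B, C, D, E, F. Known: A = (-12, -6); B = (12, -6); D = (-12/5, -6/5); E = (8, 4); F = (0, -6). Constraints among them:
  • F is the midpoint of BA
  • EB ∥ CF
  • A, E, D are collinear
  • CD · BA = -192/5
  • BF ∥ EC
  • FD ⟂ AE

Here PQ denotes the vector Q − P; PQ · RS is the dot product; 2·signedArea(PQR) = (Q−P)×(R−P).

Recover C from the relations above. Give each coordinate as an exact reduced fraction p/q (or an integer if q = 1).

1. C_x = -4  [EB ∥ CF ∩ BF ∥ EC]
2. C_y = 4  [EB ∥ CF ∩ BF ∥ EC]
   → C = (-4, 4)

C = (-4, 4)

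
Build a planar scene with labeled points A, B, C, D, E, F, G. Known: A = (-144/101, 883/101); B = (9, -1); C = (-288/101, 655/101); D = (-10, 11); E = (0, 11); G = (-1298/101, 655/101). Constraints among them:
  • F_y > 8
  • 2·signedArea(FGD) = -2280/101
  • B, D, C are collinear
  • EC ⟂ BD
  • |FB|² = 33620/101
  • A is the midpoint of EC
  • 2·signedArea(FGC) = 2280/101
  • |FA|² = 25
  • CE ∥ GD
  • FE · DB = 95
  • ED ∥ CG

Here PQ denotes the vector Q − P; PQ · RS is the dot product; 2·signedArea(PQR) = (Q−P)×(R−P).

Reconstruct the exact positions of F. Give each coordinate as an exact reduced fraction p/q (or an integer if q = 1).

F = (-649/101, 883/101)

1. F_x = -649/101  [2·signedArea(FGD) = -2280/101 ∩ 2·signedArea(FGC) = 2280/101]
2. F_y = 883/101  [2·signedArea(FGD) = -2280/101 ∩ 2·signedArea(FGC) = 2280/101]
   → F = (-649/101, 883/101)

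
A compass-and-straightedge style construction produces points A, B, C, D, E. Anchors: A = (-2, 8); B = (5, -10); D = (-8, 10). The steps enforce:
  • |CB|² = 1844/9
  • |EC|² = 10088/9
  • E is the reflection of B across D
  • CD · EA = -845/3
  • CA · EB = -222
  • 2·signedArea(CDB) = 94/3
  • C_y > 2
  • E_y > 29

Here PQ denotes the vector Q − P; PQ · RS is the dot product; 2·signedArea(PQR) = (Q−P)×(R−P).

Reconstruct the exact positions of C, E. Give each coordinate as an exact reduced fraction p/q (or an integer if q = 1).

1. C_x = -5/3  [line 20·x + 13·y + -4/3 = 0 ∩ |CB|² = 1844/9]
2. C_y = 8/3  [line 20·x + 13·y + -4/3 = 0 ∩ |CB|² = 1844/9]
   → C = (-5/3, 8/3)
3. E_x = -21  [E is the reflection of B across D]
4. E_y = 30  [E is the reflection of B across D]
   → E = (-21, 30)

C = (-5/3, 8/3)
E = (-21, 30)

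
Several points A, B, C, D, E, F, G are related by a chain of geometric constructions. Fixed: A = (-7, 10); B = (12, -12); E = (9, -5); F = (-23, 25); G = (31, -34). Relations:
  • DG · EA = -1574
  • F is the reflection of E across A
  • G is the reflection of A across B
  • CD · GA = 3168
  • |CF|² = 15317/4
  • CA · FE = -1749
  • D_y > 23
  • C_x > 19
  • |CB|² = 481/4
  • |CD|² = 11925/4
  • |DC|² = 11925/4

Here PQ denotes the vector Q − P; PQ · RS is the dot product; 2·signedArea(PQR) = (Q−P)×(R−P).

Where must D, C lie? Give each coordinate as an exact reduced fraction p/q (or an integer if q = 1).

C = (20, -39/2)
D = (-13, 24)

1. C_x = 20  [line -32·x + 30·y + 1225 = 0 ∩ |CB|² = 481/4]
2. C_y = -39/2  [line -32·x + 30·y + 1225 = 0 ∩ |CB|² = 481/4]
   → C = (20, -39/2)
3. D_x = -13  [DG · EA = -1574 ∩ CD · GA = 3168]
4. D_y = 24  [DG · EA = -1574 ∩ CD · GA = 3168]
   → D = (-13, 24)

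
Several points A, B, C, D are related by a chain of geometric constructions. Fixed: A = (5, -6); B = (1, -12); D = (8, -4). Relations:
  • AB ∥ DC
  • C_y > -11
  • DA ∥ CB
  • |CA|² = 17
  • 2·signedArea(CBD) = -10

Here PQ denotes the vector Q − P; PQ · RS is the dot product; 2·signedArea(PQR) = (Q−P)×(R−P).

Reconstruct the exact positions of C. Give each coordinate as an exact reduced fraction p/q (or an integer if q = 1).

C = (4, -10)

1. C_x = 4  [DA ∥ CB ∩ AB ∥ DC]
2. C_y = -10  [DA ∥ CB ∩ AB ∥ DC]
   → C = (4, -10)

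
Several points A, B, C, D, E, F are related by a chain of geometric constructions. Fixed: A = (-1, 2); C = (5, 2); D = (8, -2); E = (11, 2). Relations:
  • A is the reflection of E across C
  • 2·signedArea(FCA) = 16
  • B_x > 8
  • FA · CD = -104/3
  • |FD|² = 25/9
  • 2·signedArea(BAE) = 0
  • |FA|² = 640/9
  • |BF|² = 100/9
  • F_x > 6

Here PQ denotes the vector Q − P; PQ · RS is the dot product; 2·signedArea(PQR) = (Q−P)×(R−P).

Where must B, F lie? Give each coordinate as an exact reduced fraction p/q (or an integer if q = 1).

B = (9, 2)
F = (7, -2/3)

1. B_y = 2  [2·signedArea(BAE) = 0]
2. F_x = 7  [2·signedArea(FCA) = 16 ∩ FA · CD = -104/3]
3. F_y = -2/3  [2·signedArea(FCA) = 16 ∩ FA · CD = -104/3]
   → F = (7, -2/3)
4. B_x = 9  [|BF|² = 100/9]
   → B = (9, 2)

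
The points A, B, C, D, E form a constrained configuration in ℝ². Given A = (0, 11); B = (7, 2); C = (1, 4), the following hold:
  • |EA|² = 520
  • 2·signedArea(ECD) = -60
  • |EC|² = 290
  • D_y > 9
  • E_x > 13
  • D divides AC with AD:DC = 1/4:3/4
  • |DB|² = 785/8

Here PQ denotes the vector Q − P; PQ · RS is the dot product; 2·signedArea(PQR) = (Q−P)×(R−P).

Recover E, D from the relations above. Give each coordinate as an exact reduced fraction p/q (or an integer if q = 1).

D = (1/4, 37/4)
E = (14, -7)

1. D_x = 1/4  [D divides AC with AD:DC = 1/4:3/4]
2. D_y = 37/4  [D divides AC with AD:DC = 1/4:3/4]
   → D = (1/4, 37/4)
3. E_x = 14  [line -21/4·x + -3/4·y + 273/4 = 0 ∩ |EA|² = 520]
4. E_y = -7  [line -21/4·x + -3/4·y + 273/4 = 0 ∩ |EA|² = 520]
   → E = (14, -7)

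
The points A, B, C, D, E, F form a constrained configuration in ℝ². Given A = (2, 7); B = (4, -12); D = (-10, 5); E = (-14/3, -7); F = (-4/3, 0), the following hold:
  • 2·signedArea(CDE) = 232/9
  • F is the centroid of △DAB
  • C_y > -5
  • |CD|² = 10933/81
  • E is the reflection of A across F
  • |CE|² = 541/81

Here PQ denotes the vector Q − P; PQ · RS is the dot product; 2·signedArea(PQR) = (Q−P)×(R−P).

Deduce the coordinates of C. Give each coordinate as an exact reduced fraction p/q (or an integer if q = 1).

C = (-32/9, -14/3)

1. C_x = -32/9  [line 12·x + 16/3·y + 608/9 = 0 ∩ |CE|² = 541/81]
2. C_y = -14/3  [line 12·x + 16/3·y + 608/9 = 0 ∩ |CE|² = 541/81]
   → C = (-32/9, -14/3)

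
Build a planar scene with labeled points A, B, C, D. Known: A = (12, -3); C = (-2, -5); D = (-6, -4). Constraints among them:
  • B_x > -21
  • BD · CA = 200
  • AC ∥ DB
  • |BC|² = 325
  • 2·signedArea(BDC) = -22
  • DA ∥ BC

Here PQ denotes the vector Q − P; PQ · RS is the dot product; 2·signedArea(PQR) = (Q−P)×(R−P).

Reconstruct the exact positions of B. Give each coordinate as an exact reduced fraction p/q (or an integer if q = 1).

1. B_x = -20  [DA ∥ BC ∩ AC ∥ DB]
2. B_y = -6  [DA ∥ BC ∩ AC ∥ DB]
   → B = (-20, -6)

B = (-20, -6)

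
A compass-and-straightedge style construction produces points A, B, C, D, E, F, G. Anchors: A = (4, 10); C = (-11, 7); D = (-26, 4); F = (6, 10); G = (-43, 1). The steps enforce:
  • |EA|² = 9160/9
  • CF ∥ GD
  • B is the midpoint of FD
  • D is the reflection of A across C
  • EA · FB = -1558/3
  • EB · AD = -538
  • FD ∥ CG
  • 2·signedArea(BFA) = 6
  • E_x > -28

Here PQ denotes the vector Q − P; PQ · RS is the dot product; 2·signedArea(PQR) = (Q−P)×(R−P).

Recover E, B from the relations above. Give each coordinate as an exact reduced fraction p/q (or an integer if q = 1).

B = (-10, 7)
E = (-82/3, 4)

1. B_x = -10  [B is the midpoint of FD]
2. B_y = 7  [B is the midpoint of FD]
   → B = (-10, 7)
3. E_x = -82/3  [EB · AD = -538 ∩ EA · FB = -1558/3]
4. E_y = 4  [EB · AD = -538 ∩ EA · FB = -1558/3]
   → E = (-82/3, 4)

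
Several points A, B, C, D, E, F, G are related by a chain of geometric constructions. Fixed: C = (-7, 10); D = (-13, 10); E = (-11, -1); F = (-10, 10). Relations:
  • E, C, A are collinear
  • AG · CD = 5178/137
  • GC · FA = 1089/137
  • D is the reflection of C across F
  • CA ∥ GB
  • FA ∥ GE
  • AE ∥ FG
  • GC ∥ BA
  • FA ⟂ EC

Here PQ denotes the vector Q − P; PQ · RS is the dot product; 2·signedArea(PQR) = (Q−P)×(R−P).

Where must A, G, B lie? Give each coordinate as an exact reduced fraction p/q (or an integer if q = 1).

1. A_x = -1007/137  [E, C, A are collinear ∩ FA ⟂ EC]
2. A_y = 1238/137  [E, C, A are collinear ∩ FA ⟂ EC]
   → A = (-1007/137, 1238/137)
3. G_x = -1870/137  [FA ∥ GE ∩ AE ∥ FG]
4. G_y = -5/137  [FA ∥ GE ∩ AE ∥ FG]
   → G = (-1870/137, -5/137)
5. B_x = -14  [GC ∥ BA ∩ CA ∥ GB]
6. B_y = -1  [GC ∥ BA ∩ CA ∥ GB]
   → B = (-14, -1)

A = (-1007/137, 1238/137)
B = (-14, -1)
G = (-1870/137, -5/137)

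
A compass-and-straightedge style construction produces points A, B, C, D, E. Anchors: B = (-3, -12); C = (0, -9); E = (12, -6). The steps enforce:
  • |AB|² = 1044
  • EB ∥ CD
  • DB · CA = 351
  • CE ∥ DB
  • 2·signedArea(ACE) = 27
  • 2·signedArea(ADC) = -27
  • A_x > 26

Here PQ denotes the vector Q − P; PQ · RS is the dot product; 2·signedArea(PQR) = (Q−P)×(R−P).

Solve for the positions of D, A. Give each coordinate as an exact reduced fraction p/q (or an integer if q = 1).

A = (27, 0)
D = (-15, -15)

1. D_x = -15  [CE ∥ DB ∩ EB ∥ CD]
2. D_y = -15  [CE ∥ DB ∩ EB ∥ CD]
   → D = (-15, -15)
3. A_x = 27  [2·signedArea(ADC) = -27 ∩ 2·signedArea(ACE) = 27]
4. A_y = 0  [2·signedArea(ADC) = -27 ∩ 2·signedArea(ACE) = 27]
   → A = (27, 0)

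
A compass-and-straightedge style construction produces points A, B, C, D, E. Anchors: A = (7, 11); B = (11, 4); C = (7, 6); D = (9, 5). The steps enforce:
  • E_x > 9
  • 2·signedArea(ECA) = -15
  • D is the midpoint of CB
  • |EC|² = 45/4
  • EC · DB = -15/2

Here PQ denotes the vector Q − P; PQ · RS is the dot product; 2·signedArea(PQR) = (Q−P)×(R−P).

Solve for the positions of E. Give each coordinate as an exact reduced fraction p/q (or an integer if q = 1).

E = (10, 9/2)

1. E_x = 10  [EC · DB = -15/2 ∩ 2·signedArea(ECA) = -15]
2. E_y = 9/2  [EC · DB = -15/2 ∩ 2·signedArea(ECA) = -15]
   → E = (10, 9/2)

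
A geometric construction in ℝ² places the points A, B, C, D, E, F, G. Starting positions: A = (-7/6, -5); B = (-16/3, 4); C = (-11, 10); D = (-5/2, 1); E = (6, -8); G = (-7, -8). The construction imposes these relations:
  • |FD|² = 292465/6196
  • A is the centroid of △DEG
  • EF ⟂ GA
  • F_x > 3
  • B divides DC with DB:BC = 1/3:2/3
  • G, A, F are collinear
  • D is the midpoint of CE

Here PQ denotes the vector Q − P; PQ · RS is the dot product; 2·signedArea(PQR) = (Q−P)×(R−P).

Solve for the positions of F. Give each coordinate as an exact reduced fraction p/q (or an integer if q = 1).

1. F_x = 5082/1549  [G, A, F are collinear ∩ EF ⟂ GA]
2. F_y = -4202/1549  [G, A, F are collinear ∩ EF ⟂ GA]
   → F = (5082/1549, -4202/1549)

F = (5082/1549, -4202/1549)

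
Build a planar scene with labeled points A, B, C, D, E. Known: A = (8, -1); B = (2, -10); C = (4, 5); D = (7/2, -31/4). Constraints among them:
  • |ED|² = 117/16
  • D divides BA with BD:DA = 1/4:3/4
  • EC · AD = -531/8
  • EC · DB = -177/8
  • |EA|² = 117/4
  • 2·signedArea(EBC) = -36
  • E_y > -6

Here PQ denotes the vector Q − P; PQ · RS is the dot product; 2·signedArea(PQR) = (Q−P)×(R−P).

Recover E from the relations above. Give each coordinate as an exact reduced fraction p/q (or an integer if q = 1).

E = (5, -11/2)

1. E_x = 5  [2·signedArea(EBC) = -36 ∩ EC · DB = -177/8]
2. E_y = -11/2  [2·signedArea(EBC) = -36 ∩ EC · DB = -177/8]
   → E = (5, -11/2)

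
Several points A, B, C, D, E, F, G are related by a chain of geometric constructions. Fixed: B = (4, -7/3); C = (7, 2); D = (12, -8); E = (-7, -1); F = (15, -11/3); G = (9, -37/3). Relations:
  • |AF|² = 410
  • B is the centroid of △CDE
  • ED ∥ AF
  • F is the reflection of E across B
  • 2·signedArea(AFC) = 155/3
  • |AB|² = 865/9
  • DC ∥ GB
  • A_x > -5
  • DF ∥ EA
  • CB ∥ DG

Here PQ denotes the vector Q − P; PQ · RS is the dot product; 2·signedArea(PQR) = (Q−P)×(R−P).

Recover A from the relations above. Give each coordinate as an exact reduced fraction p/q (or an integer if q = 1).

A = (-4, 10/3)

1. A_x = -4  [ED ∥ AF ∩ DF ∥ EA]
2. A_y = 10/3  [ED ∥ AF ∩ DF ∥ EA]
   → A = (-4, 10/3)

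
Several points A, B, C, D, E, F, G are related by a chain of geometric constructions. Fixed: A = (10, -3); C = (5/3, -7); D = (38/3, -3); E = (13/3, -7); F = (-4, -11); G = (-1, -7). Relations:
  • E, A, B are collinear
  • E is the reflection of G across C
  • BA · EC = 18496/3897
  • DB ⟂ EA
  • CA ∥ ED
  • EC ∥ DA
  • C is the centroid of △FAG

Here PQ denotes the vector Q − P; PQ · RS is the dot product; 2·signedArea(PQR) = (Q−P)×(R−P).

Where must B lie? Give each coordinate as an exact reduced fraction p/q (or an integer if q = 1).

1. B_x = 15302/1299  [E, A, B are collinear ∩ DB ⟂ EA]
2. B_y = -755/433  [E, A, B are collinear ∩ DB ⟂ EA]
   → B = (15302/1299, -755/433)

B = (15302/1299, -755/433)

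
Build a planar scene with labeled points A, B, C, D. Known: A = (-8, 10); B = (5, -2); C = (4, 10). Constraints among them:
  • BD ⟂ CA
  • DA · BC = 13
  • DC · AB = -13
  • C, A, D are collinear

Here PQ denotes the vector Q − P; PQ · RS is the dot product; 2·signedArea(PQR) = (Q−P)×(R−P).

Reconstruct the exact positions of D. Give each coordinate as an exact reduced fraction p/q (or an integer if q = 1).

D = (5, 10)

1. D_x = 5  [C, A, D are collinear ∩ BD ⟂ CA]
2. D_y = 10  [C, A, D are collinear ∩ BD ⟂ CA]
   → D = (5, 10)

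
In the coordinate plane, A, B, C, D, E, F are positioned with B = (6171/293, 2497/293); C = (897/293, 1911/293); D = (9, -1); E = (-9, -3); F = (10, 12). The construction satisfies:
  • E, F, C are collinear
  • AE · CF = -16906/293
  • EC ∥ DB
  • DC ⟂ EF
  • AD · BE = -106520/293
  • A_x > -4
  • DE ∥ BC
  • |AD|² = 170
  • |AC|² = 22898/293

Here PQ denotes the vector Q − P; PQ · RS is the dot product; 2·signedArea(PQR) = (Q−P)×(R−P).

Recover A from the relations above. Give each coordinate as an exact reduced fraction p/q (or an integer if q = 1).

A = (-1136/293, 306/293)

1. A_x = -1136/293  [AE · CF = -16906/293 ∩ AD · BE = -106520/293]
2. A_y = 306/293  [AE · CF = -16906/293 ∩ AD · BE = -106520/293]
   → A = (-1136/293, 306/293)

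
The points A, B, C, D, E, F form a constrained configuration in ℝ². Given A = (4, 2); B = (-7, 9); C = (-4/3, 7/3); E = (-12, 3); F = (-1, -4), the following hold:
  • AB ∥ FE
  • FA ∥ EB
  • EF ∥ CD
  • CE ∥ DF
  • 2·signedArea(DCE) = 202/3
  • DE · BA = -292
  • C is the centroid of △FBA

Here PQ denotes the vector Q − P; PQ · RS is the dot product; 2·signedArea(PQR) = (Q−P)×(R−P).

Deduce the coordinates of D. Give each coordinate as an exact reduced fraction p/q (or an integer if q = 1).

D = (29/3, -14/3)

1. D_x = 29/3  [CE ∥ DF ∩ EF ∥ CD]
2. D_y = -14/3  [CE ∥ DF ∩ EF ∥ CD]
   → D = (29/3, -14/3)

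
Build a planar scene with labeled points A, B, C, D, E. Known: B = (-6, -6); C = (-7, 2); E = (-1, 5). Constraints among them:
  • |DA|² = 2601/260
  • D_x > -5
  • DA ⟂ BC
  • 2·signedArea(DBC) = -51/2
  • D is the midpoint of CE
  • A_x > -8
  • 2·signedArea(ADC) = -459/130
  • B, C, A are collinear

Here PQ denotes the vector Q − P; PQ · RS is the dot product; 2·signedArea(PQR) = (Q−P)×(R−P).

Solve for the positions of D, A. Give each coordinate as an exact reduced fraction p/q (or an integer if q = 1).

1. D_x = -4  [D is the midpoint of CE]
2. D_y = 7/2  [D is the midpoint of CE]
   → D = (-4, 7/2)
3. A_x = -464/65  [B, C, A are collinear ∩ DA ⟂ BC]
4. A_y = 202/65  [B, C, A are collinear ∩ DA ⟂ BC]
   → A = (-464/65, 202/65)

A = (-464/65, 202/65)
D = (-4, 7/2)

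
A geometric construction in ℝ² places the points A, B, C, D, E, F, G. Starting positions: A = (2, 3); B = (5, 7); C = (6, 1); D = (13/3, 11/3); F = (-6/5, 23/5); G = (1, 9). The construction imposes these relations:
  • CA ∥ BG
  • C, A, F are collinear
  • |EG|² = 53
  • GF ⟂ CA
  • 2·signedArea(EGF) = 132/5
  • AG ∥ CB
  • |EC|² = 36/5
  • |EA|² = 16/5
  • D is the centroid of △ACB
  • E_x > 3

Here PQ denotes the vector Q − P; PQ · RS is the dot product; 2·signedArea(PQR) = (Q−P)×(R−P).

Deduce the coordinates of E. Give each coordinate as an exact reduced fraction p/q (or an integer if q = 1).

1. E_x = 18/5  [line 22/5·x + -11/5·y + -11 = 0 ∩ |EC|² = 36/5]
2. E_y = 11/5  [line 22/5·x + -11/5·y + -11 = 0 ∩ |EC|² = 36/5]
   → E = (18/5, 11/5)

E = (18/5, 11/5)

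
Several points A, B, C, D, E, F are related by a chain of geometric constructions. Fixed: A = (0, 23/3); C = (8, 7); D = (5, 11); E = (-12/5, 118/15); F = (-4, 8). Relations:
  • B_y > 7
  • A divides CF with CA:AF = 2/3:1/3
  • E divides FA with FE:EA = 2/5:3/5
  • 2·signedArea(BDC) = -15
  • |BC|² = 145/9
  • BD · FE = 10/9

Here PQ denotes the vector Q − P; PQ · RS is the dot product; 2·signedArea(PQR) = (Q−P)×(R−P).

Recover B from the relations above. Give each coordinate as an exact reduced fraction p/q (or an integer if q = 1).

1. B_x = 4  [2·signedArea(BDC) = -15 ∩ BD · FE = 10/9]
2. B_y = 22/3  [2·signedArea(BDC) = -15 ∩ BD · FE = 10/9]
   → B = (4, 22/3)

B = (4, 22/3)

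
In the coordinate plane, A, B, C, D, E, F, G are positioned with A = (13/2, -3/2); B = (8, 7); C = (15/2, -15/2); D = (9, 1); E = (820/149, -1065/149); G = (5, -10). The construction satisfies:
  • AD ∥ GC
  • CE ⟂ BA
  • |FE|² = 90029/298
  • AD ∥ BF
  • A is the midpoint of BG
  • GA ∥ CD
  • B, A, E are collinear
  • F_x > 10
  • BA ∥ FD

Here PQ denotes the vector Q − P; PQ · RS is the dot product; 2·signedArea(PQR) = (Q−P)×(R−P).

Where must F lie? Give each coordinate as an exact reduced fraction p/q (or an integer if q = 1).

1. F_x = 21/2  [BA ∥ FD ∩ AD ∥ BF]
2. F_y = 19/2  [BA ∥ FD ∩ AD ∥ BF]
   → F = (21/2, 19/2)

F = (21/2, 19/2)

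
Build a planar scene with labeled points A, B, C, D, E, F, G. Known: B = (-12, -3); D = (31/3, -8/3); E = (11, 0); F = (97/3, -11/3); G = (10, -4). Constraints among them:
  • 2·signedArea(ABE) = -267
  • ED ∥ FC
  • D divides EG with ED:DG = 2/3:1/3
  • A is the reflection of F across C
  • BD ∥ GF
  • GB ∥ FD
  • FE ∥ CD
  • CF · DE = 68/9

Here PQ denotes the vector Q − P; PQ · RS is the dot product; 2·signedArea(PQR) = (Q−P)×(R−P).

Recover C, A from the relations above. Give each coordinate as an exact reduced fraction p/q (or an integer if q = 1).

1. C_x = 95/3  [FE ∥ CD ∩ ED ∥ FC]
2. C_y = -19/3  [FE ∥ CD ∩ ED ∥ FC]
   → C = (95/3, -19/3)
3. A_x = 31  [A is the reflection of F across C]
4. A_y = -9  [A is the reflection of F across C]
   → A = (31, -9)

A = (31, -9)
C = (95/3, -19/3)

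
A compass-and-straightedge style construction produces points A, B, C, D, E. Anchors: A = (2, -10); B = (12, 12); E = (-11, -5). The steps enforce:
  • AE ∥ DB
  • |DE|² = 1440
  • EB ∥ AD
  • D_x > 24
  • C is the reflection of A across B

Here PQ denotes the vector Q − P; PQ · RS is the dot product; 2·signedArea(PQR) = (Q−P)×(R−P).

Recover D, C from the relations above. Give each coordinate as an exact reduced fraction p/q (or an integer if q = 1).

C = (22, 34)
D = (25, 7)

1. D_x = 25  [AE ∥ DB ∩ EB ∥ AD]
2. D_y = 7  [AE ∥ DB ∩ EB ∥ AD]
   → D = (25, 7)
3. C_x = 22  [C is the reflection of A across B]
4. C_y = 34  [C is the reflection of A across B]
   → C = (22, 34)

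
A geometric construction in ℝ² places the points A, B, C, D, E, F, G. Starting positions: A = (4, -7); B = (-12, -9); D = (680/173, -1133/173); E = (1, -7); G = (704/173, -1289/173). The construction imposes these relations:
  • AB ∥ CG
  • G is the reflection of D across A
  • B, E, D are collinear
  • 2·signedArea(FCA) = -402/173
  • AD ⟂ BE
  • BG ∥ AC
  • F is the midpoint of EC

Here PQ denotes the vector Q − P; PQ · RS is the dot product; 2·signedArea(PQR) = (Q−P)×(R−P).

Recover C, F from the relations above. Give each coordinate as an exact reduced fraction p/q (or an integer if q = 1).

1. C_x = 3472/173  [AB ∥ CG ∩ BG ∥ AC]
2. C_y = -943/173  [AB ∥ CG ∩ BG ∥ AC]
   → C = (3472/173, -943/173)
3. F_x = 3645/346  [F is the midpoint of EC]
4. F_y = -1077/173  [F is the midpoint of EC]
   → F = (3645/346, -1077/173)

C = (3472/173, -943/173)
F = (3645/346, -1077/173)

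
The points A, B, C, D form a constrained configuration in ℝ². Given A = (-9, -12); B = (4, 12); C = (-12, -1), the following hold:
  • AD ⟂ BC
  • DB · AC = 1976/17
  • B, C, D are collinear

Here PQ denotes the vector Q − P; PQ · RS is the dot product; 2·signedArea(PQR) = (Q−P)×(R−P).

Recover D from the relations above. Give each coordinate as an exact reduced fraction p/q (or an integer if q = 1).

D = (-1324/85, -332/85)

1. D_x = -1324/85  [B, C, D are collinear ∩ AD ⟂ BC]
2. D_y = -332/85  [B, C, D are collinear ∩ AD ⟂ BC]
   → D = (-1324/85, -332/85)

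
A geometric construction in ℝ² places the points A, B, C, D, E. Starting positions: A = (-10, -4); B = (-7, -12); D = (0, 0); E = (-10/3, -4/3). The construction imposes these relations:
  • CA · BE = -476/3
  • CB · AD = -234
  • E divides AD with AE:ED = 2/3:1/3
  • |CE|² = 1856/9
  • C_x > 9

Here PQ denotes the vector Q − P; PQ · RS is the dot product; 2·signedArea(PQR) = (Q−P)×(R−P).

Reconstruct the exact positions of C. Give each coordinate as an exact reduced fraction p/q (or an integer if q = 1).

C = (10, 4)

1. C_x = 10  [CA · BE = -476/3 ∩ CB · AD = -234]
2. C_y = 4  [CA · BE = -476/3 ∩ CB · AD = -234]
   → C = (10, 4)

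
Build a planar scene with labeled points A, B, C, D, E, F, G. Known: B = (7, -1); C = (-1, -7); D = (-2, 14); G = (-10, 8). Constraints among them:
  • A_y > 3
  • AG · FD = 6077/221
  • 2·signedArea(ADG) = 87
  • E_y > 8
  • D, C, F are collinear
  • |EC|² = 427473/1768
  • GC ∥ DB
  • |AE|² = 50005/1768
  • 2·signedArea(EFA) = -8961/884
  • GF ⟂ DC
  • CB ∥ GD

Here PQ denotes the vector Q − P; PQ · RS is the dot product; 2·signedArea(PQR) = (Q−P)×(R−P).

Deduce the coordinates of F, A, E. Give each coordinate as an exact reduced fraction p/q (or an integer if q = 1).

A = (-3/2, 7/2)
E = (-3359/884, 7333/884)
F = (-383/221, 1855/221)

1. F_x = -383/221  [D, C, F are collinear ∩ GF ⟂ DC]
2. F_y = 1855/221  [D, C, F are collinear ∩ GF ⟂ DC]
   → F = (-383/221, 1855/221)
3. A_x = -3/2  [2·signedArea(ADG) = 87 ∩ AG · FD = 6077/221]
4. A_y = 7/2  [2·signedArea(ADG) = 87 ∩ AG · FD = 6077/221]
   → A = (-3/2, 7/2)
5. E_x = -3359/884  [line 2163/442·x + 103/442·y + 1133/68 = 0 ∩ |AE|² = 50005/1768]
6. E_y = 7333/884  [line 2163/442·x + 103/442·y + 1133/68 = 0 ∩ |AE|² = 50005/1768]
   → E = (-3359/884, 7333/884)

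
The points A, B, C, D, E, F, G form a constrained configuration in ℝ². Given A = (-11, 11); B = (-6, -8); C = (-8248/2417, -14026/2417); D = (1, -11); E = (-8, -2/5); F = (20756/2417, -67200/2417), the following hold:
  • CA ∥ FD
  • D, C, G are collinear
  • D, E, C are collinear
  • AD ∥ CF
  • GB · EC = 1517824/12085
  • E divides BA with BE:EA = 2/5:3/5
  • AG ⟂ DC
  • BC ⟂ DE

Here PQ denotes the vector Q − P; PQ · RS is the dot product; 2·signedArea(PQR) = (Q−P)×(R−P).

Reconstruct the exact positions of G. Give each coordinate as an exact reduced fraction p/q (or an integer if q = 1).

G = (-35968/2417, 18622/2417)

1. G_x = -35968/2417  [D, C, G are collinear ∩ AG ⟂ DC]
2. G_y = 18622/2417  [D, C, G are collinear ∩ AG ⟂ DC]
   → G = (-35968/2417, 18622/2417)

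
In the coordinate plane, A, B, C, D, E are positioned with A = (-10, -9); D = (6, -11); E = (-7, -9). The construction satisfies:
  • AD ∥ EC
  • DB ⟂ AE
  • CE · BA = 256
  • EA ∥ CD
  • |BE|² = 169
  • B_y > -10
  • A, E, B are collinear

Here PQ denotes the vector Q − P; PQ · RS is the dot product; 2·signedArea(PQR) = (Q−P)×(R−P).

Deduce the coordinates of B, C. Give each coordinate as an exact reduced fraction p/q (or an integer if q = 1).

B = (6, -9)
C = (9, -11)

1. B_x = 6  [A, E, B are collinear ∩ DB ⟂ AE]
2. B_y = -9  [A, E, B are collinear ∩ DB ⟂ AE]
   → B = (6, -9)
3. C_x = 9  [EA ∥ CD ∩ AD ∥ EC]
4. C_y = -11  [EA ∥ CD ∩ AD ∥ EC]
   → C = (9, -11)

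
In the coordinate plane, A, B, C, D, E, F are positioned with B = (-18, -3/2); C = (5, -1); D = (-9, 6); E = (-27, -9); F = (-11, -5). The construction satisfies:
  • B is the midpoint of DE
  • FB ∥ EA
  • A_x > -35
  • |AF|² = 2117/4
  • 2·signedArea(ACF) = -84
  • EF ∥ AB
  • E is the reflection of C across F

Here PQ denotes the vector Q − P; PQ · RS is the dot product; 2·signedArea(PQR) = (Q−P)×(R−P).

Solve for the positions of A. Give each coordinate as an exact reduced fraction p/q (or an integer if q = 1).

1. A_x = -34  [EF ∥ AB ∩ FB ∥ EA]
2. A_y = -11/2  [EF ∥ AB ∩ FB ∥ EA]
   → A = (-34, -11/2)

A = (-34, -11/2)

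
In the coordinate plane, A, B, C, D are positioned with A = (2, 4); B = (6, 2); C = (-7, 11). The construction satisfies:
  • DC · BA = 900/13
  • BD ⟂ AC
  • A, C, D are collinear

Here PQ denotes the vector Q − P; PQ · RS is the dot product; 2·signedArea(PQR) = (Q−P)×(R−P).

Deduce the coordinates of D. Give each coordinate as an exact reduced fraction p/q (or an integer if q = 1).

1. D_x = 71/13  [A, C, D are collinear ∩ BD ⟂ AC]
2. D_y = 17/13  [A, C, D are collinear ∩ BD ⟂ AC]
   → D = (71/13, 17/13)

D = (71/13, 17/13)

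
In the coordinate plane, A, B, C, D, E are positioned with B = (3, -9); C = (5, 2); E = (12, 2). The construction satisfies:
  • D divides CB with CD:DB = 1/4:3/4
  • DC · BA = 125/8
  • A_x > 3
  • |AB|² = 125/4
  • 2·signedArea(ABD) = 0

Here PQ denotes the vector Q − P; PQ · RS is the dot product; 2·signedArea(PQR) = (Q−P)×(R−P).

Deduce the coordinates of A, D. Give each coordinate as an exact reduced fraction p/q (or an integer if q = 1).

A = (4, -7/2)
D = (9/2, -3/4)

1. D_x = 9/2  [D divides CB with CD:DB = 1/4:3/4]
2. D_y = -3/4  [D divides CB with CD:DB = 1/4:3/4]
   → D = (9/2, -3/4)
3. A_x = 4  [2·signedArea(ABD) = 0 ∩ DC · BA = 125/8]
4. A_y = -7/2  [2·signedArea(ABD) = 0 ∩ DC · BA = 125/8]
   → A = (4, -7/2)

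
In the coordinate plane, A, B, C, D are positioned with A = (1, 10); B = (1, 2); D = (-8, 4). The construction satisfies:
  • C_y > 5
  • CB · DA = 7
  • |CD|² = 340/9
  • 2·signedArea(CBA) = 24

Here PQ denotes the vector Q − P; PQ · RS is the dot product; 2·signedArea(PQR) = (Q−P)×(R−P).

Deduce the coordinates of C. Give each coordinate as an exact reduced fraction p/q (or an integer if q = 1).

1. C_x = -2  [CB · DA = 7 ∩ 2·signedArea(CBA) = 24]
2. C_y = 16/3  [CB · DA = 7 ∩ 2·signedArea(CBA) = 24]
   → C = (-2, 16/3)

C = (-2, 16/3)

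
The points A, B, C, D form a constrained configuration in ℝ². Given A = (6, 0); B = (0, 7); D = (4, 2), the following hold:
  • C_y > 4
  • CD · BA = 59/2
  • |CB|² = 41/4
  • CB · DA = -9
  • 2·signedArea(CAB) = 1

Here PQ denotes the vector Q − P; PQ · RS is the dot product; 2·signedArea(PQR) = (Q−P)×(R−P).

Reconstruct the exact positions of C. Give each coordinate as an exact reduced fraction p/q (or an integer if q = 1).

1. C_x = 2  [2·signedArea(CAB) = 1 ∩ CD · BA = 59/2]
2. C_y = 9/2  [2·signedArea(CAB) = 1 ∩ CD · BA = 59/2]
   → C = (2, 9/2)

C = (2, 9/2)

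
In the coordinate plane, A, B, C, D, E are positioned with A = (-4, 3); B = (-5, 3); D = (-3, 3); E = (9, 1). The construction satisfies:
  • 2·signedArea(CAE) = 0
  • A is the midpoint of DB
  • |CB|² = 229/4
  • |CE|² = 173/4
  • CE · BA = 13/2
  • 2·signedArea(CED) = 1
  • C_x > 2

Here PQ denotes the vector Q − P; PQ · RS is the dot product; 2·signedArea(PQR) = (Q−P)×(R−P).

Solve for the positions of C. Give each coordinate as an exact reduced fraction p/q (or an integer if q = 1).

C = (5/2, 2)

1. C_x = 5/2  [2·signedArea(CAE) = 0 ∩ 2·signedArea(CED) = 1]
2. C_y = 2  [2·signedArea(CAE) = 0 ∩ 2·signedArea(CED) = 1]
   → C = (5/2, 2)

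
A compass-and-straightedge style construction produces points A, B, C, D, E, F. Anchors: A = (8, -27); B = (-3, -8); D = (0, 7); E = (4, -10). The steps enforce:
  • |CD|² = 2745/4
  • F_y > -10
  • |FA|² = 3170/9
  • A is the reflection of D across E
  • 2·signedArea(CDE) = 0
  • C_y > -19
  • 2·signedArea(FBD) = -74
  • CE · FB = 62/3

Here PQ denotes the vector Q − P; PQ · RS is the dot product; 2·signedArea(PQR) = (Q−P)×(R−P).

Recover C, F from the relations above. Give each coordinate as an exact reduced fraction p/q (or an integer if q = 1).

1. F_x = 5/3  [line -15·x + 3·y + 53 = 0 ∩ |FA|² = 3170/9]
2. F_y = -28/3  [line -15·x + 3·y + 53 = 0 ∩ |FA|² = 3170/9]
   → F = (5/3, -28/3)
3. C_x = 6  [2·signedArea(CDE) = 0 ∩ CE · FB = 62/3]
4. C_y = -37/2  [2·signedArea(CDE) = 0 ∩ CE · FB = 62/3]
   → C = (6, -37/2)

C = (6, -37/2)
F = (5/3, -28/3)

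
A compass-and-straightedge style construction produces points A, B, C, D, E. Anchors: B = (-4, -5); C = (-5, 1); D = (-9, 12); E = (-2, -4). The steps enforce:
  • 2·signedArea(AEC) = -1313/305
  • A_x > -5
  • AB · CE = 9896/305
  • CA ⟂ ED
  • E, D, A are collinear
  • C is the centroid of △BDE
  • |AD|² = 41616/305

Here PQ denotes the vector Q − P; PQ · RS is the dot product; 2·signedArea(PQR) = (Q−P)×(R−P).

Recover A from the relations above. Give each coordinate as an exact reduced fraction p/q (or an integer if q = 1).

A = (-1317/305, 396/305)

1. A_x = -1317/305  [E, D, A are collinear ∩ CA ⟂ ED]
2. A_y = 396/305  [E, D, A are collinear ∩ CA ⟂ ED]
   → A = (-1317/305, 396/305)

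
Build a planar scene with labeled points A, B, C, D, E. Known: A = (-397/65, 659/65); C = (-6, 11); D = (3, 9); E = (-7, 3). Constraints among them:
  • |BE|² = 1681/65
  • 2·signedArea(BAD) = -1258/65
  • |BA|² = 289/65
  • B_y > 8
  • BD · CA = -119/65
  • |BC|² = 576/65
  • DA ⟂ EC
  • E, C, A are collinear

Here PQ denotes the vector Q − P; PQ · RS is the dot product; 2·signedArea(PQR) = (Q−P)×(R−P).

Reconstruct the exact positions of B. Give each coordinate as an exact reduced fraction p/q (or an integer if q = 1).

1. B_x = -414/65  [line 74/65·x + 592/65·y + -4292/65 = 0 ∩ |BA|² = 289/65]
2. B_y = 523/65  [line 74/65·x + 592/65·y + -4292/65 = 0 ∩ |BA|² = 289/65]
   → B = (-414/65, 523/65)

B = (-414/65, 523/65)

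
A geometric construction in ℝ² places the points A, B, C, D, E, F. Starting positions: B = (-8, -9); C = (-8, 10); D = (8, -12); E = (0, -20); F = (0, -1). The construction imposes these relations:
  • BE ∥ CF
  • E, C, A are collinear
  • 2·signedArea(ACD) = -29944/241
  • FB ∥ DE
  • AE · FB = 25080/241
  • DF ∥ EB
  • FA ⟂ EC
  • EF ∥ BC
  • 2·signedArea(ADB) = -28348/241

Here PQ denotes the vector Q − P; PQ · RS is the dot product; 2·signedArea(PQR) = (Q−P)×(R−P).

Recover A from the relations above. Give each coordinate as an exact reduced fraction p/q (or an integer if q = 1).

A = (-1140/241, -545/241)

1. A_x = -1140/241  [E, C, A are collinear ∩ FA ⟂ EC]
2. A_y = -545/241  [E, C, A are collinear ∩ FA ⟂ EC]
   → A = (-1140/241, -545/241)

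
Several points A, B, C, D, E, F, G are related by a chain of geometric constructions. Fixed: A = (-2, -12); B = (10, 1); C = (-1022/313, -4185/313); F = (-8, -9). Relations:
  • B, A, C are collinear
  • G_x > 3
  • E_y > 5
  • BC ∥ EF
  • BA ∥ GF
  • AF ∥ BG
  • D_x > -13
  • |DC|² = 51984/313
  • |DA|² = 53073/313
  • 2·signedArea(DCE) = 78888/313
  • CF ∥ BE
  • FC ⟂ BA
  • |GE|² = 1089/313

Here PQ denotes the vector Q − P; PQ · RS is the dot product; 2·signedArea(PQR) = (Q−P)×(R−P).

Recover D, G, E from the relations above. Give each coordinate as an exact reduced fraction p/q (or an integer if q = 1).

D = (-3986/313, -1449/313)
E = (1648/313, 1681/313)
G = (4, 4)

1. G_x = 4  [BA ∥ GF ∩ AF ∥ BG]
2. G_y = 4  [BA ∥ GF ∩ AF ∥ BG]
   → G = (4, 4)
3. E_x = 1648/313  [BC ∥ EF ∩ CF ∥ BE]
4. E_y = 1681/313  [BC ∥ EF ∩ CF ∥ BE]
   → E = (1648/313, 1681/313)
5. D_x = -3986/313  [line -5866/313·x + 2670/313·y + -62342/313 = 0 ∩ |DC|² = 51984/313]
6. D_y = -1449/313  [line -5866/313·x + 2670/313·y + -62342/313 = 0 ∩ |DC|² = 51984/313]
   → D = (-3986/313, -1449/313)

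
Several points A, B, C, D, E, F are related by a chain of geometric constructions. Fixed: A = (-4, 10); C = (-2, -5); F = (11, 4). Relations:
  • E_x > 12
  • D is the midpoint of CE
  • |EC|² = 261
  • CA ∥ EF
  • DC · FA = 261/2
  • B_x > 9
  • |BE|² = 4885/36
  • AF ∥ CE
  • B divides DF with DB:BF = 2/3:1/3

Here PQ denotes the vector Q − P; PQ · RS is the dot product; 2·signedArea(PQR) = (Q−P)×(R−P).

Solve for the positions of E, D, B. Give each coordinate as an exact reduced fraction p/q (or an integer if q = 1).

B = (55/6, 0)
D = (11/2, -8)
E = (13, -11)

1. E_x = 13  [CA ∥ EF ∩ AF ∥ CE]
2. E_y = -11  [CA ∥ EF ∩ AF ∥ CE]
   → E = (13, -11)
3. D_x = 11/2  [D is the midpoint of CE]
4. D_y = -8  [D is the midpoint of CE]
   → D = (11/2, -8)
5. B_x = 55/6  [B divides DF with DB:BF = 2/3:1/3]
6. B_y = 0  [B divides DF with DB:BF = 2/3:1/3]
   → B = (55/6, 0)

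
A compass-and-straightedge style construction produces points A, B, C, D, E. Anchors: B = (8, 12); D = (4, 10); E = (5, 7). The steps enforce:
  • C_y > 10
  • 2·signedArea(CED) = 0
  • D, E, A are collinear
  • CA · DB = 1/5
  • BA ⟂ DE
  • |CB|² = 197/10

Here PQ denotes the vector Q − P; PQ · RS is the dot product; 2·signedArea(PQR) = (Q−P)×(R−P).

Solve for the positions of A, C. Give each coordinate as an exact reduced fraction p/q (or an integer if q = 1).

A = (19/5, 53/5)
C = (39/10, 103/10)

1. A_x = 19/5  [D, E, A are collinear ∩ BA ⟂ DE]
2. A_y = 53/5  [D, E, A are collinear ∩ BA ⟂ DE]
   → A = (19/5, 53/5)
3. C_x = 39/10  [2·signedArea(CED) = 0 ∩ CA · DB = 1/5]
4. C_y = 103/10  [2·signedArea(CED) = 0 ∩ CA · DB = 1/5]
   → C = (39/10, 103/10)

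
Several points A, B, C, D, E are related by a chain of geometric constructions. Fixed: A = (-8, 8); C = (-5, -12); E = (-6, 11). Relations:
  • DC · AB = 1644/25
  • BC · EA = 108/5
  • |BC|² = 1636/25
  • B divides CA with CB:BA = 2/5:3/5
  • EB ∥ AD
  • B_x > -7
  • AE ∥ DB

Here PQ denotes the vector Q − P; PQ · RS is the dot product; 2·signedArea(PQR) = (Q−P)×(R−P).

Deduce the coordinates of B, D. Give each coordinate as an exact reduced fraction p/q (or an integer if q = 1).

B = (-31/5, -4)
D = (-41/5, -7)

1. B_x = -31/5  [B divides CA with CB:BA = 2/5:3/5]
2. B_y = -4  [B divides CA with CB:BA = 2/5:3/5]
   → B = (-31/5, -4)
3. D_x = -41/5  [AE ∥ DB ∩ EB ∥ AD]
4. D_y = -7  [AE ∥ DB ∩ EB ∥ AD]
   → D = (-41/5, -7)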